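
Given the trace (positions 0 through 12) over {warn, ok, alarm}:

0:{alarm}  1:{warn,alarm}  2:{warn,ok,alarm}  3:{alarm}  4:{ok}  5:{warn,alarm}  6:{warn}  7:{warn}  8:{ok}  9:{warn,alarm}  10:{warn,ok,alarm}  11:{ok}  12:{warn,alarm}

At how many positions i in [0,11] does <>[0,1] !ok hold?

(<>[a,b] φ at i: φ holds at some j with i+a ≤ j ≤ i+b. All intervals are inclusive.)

11

Evaluate at each i in [0,11]:
  i=0: ✓ (witness j=0)
  i=1: ✓ (witness j=1)
  i=2: ✓ (witness j=3)
  i=3: ✓ (witness j=3)
  i=4: ✓ (witness j=5)
  i=5: ✓ (witness j=5)
  i=6: ✓ (witness j=6)
  i=7: ✓ (witness j=7)
  i=8: ✓ (witness j=9)
  i=9: ✓ (witness j=9)
  i=10: ✗ (none in [10,11])
  i=11: ✓ (witness j=12)
Positions where it holds: {0, 1, 2, 3, 4, 5, 6, 7, 8, 9, 11} → 11.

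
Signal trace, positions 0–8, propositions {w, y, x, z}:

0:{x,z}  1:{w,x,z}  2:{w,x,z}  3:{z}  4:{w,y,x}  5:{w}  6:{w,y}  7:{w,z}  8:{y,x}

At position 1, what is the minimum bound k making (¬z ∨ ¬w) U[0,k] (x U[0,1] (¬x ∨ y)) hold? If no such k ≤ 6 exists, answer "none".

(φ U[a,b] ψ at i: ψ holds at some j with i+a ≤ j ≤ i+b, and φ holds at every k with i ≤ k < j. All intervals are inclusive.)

Need earliest j ≥ 1 with (x U[0,1] (¬x ∨ y)), and (¬z ∨ ¬w) at every k in [1,j-1].
  j=1: rhs fails.
  j=2: rhs holds but lhs fails at k=1.
  j=3: rhs holds but lhs fails at k=1.
  j=4: rhs holds but lhs fails at k=1.
  j=5: rhs holds but lhs fails at k=1.
  j=6: rhs holds but lhs fails at k=1.
  j=7: rhs holds but lhs fails at k=1.
No witness within the range → none.

none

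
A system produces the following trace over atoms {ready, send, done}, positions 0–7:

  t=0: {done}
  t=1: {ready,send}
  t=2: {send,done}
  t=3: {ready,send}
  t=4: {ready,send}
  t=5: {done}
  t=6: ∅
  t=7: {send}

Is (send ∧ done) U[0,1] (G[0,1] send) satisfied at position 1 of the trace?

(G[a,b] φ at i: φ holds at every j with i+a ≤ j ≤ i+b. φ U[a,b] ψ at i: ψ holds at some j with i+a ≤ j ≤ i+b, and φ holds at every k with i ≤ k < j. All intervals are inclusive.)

True

Need some j in [1,2] with G[0,1] send, and (send ∧ done) at every k in [1,j-1].
  j=1: G[0,1] send holds; no prefix to check → satisfied.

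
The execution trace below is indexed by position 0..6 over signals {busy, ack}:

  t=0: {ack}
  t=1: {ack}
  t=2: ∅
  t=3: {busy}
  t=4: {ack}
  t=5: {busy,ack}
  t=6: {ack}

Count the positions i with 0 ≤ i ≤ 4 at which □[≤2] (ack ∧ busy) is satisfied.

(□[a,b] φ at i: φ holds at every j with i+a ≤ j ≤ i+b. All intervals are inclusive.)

0

Evaluate at each i in [0,4]:
  i=0: ✗ (fails at j=0)
  i=1: ✗ (fails at j=1)
  i=2: ✗ (fails at j=2)
  i=3: ✗ (fails at j=3)
  i=4: ✗ (fails at j=4)
Positions where it holds: {} → 0.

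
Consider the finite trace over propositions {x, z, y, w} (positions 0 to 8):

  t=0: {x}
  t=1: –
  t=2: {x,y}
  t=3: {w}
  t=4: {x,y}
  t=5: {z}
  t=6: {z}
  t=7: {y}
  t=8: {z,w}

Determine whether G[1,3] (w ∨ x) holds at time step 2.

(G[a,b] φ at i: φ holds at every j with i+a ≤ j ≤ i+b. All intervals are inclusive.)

Check (w ∨ x) at every j in [3,5]:
  j=3: true
  j=4: true
  j=5: false
Fails at j=5 → formula fails.

False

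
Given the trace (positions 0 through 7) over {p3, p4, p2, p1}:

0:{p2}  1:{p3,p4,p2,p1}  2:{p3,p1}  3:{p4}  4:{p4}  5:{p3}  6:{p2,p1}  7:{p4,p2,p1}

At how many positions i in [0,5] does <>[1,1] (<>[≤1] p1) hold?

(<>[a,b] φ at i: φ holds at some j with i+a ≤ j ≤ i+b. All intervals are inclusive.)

Evaluate at each i in [0,5]:
  i=0: ✓ (witness j=1)
  i=1: ✓ (witness j=2)
  i=2: ✗ (none in [3,3])
  i=3: ✗ (none in [4,4])
  i=4: ✓ (witness j=5)
  i=5: ✓ (witness j=6)
Positions where it holds: {0, 1, 4, 5} → 4.

4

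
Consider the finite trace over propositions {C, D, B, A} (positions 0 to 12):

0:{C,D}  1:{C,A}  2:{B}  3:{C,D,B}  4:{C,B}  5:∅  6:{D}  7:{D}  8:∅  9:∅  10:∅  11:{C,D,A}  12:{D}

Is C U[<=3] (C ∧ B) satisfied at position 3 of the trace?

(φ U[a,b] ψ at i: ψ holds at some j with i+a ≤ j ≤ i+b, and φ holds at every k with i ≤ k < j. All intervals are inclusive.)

Need some j in [3,6] with (C ∧ B), and C at every k in [3,j-1].
  j=3: (C ∧ B) holds; no prefix to check → satisfied.

True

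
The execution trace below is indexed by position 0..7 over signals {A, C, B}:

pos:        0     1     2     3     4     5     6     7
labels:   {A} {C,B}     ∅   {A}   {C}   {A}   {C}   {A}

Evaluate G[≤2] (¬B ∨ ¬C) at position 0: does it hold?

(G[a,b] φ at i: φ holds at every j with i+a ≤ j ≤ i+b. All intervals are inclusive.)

Check (¬B ∨ ¬C) at every j in [0,2]:
  j=0: true
  j=1: false
  j=2: true
Fails at j=1 → formula fails.

False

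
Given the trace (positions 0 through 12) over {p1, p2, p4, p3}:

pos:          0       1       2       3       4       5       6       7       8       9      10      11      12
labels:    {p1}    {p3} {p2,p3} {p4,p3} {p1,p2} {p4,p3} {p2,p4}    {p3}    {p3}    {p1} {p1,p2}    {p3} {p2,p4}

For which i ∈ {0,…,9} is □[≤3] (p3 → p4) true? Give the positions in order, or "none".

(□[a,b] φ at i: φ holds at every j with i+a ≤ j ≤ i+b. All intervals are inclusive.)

3

Evaluate at each i in [0,9]:
  i=0: ✗ (fails at j=1)
  i=1: ✗ (fails at j=1)
  i=2: ✗ (fails at j=2)
  i=3: ✓ (all of [3,6])
  i=4: ✗ (fails at j=7)
  i=5: ✗ (fails at j=7)
  i=6: ✗ (fails at j=7)
  i=7: ✗ (fails at j=7)
  i=8: ✗ (fails at j=8)
  i=9: ✗ (fails at j=11)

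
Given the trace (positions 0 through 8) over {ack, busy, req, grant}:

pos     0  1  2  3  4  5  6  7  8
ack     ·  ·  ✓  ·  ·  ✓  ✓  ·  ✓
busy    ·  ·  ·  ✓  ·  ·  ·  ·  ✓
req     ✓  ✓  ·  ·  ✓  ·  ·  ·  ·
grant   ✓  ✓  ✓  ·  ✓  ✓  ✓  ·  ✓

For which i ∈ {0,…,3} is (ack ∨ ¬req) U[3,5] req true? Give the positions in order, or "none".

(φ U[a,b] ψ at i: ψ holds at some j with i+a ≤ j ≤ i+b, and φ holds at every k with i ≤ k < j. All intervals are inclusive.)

Evaluate at each i in [0,3]:
  i=0: ✗ (lhs fails at k=0 before rhs at j=4)
  i=1: ✗ (lhs fails at k=1 before rhs at j=4)
  i=2: ✗ (no rhs in [5,7])
  i=3: ✗ (no rhs in [6,8])

none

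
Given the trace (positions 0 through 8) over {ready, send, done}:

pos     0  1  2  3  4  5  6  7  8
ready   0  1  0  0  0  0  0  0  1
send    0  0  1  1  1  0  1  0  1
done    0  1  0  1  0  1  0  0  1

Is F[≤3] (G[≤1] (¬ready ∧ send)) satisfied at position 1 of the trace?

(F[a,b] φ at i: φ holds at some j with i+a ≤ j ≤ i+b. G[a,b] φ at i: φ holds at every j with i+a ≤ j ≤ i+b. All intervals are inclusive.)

Holds

Check G[≤1] (¬ready ∧ send) at each j in [1,4]:
  j=1: fails at 1
  j=2: holds on [2,3]
  j=3: holds on [3,4]
  j=4: fails at 5
Found at j=2 → formula holds.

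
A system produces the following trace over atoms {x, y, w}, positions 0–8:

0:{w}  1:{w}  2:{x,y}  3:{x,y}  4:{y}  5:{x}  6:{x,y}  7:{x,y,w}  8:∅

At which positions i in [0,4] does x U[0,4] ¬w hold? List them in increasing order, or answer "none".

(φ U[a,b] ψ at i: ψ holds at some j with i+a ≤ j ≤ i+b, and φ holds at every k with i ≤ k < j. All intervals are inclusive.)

Evaluate at each i in [0,4]:
  i=0: ✗ (lhs fails at k=0 before rhs at j=2)
  i=1: ✗ (lhs fails at k=1 before rhs at j=2)
  i=2: ✓ (rhs at j=2)
  i=3: ✓ (rhs at j=3)
  i=4: ✓ (rhs at j=4)

2, 3, 4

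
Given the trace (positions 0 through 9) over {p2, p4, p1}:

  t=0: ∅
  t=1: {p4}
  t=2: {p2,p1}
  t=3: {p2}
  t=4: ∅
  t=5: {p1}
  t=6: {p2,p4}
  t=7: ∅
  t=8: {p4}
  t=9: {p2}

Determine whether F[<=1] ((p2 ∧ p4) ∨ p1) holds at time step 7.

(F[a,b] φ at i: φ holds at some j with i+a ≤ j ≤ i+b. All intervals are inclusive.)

Does not hold

Check ((p2 ∧ p4) ∨ p1) at each j in [7,8]:
  j=7: false
  j=8: false
No position in the window satisfies it → formula fails.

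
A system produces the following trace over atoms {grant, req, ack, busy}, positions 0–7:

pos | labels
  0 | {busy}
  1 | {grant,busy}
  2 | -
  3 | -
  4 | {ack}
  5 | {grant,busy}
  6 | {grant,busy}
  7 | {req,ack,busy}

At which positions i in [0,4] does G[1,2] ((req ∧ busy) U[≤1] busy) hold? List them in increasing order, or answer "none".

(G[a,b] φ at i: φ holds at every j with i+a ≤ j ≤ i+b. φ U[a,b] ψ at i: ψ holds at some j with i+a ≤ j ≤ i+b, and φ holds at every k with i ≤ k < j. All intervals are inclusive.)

4

Evaluate at each i in [0,4]:
  i=0: ✗ (fails at j=2)
  i=1: ✗ (fails at j=2)
  i=2: ✗ (fails at j=3)
  i=3: ✗ (fails at j=4)
  i=4: ✓ (all of [5,6])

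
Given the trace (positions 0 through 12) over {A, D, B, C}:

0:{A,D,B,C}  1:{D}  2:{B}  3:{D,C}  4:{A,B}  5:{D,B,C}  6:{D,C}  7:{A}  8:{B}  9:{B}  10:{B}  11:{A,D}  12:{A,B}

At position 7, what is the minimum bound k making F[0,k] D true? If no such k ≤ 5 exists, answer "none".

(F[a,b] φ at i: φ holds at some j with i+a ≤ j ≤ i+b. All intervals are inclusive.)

4

Scan j = 7,8,… for D:
  j=7: fails
  j=8: fails
  j=9: fails
  j=10: fails
  j=11: holds
First hit at j=11, so smallest k = 11-7 = 4.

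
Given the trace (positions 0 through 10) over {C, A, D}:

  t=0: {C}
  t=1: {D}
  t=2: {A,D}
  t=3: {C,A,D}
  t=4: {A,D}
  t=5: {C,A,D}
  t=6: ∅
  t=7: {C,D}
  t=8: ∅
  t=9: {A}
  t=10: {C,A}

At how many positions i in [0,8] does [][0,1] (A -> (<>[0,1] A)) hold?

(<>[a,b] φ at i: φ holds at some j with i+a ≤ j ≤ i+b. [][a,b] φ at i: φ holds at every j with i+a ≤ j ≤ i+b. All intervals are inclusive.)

Evaluate at each i in [0,8]:
  i=0: ✓ (all of [0,1])
  i=1: ✓ (all of [1,2])
  i=2: ✓ (all of [2,3])
  i=3: ✓ (all of [3,4])
  i=4: ✓ (all of [4,5])
  i=5: ✓ (all of [5,6])
  i=6: ✓ (all of [6,7])
  i=7: ✓ (all of [7,8])
  i=8: ✓ (all of [8,9])
Positions where it holds: {0, 1, 2, 3, 4, 5, 6, 7, 8} → 9.

9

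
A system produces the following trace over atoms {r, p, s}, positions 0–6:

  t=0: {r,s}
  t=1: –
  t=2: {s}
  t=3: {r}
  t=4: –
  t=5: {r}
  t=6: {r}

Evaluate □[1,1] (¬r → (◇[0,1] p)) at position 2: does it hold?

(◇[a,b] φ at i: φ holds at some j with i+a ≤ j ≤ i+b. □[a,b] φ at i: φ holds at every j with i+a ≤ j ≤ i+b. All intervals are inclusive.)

Check (¬r → (◇[0,1] p)) at every j in [3,3]:
  j=3: antecedent false → ✓
All positions satisfy it → formula holds.

Holds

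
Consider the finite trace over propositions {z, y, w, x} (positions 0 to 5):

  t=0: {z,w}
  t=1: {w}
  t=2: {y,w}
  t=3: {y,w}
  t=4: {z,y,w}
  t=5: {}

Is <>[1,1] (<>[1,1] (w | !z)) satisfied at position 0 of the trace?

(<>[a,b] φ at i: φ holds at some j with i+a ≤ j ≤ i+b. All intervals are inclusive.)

Yes

Check <>[1,1] (w | !z) at each j in [1,1]:
  j=1: holds (witness at 2)
Found at j=1 → formula holds.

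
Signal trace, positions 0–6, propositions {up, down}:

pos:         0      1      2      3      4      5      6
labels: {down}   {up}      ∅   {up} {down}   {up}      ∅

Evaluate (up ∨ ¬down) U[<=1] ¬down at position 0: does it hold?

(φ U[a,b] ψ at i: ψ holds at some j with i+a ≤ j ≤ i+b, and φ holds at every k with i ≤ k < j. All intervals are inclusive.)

Does not hold

Need some j in [0,1] with ¬down, and (up ∨ ¬down) at every k in [0,j-1].
  j=0: ¬down false.
  j=1: ¬down holds, but (up ∨ ¬down) fails at k=0 → not this j.
No j in the window works → until fails.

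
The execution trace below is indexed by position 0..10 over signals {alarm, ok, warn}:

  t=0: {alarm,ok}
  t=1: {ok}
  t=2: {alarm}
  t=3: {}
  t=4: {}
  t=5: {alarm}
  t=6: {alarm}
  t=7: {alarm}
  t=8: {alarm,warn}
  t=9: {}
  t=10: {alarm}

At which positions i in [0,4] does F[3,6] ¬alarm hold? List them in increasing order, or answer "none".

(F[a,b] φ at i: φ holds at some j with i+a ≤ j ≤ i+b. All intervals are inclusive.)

Evaluate at each i in [0,4]:
  i=0: ✓ (witness j=3)
  i=1: ✓ (witness j=4)
  i=2: ✗ (none in [5,8])
  i=3: ✓ (witness j=9)
  i=4: ✓ (witness j=9)

0, 1, 3, 4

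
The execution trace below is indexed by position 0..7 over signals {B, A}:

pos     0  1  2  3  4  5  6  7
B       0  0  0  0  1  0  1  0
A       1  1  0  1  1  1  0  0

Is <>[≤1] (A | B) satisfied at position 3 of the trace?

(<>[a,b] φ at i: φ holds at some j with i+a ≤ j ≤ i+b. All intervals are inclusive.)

Check (A | B) at each j in [3,4]:
  j=3: true
  j=4: true
Found at j=3 → formula holds.

Holds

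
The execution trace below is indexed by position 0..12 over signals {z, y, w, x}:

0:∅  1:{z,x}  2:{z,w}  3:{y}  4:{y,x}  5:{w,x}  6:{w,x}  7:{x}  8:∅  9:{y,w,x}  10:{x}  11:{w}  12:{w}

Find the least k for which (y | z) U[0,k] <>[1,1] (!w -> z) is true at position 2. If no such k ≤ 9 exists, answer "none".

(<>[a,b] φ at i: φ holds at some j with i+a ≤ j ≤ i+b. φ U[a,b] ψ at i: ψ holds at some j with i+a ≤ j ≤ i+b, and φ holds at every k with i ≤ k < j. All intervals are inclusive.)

Need earliest j ≥ 2 with <>[1,1] (!w -> z), and (y | z) at every k in [2,j-1].
  j=2: rhs fails.
  j=3: rhs fails.
  j=4: rhs holds; lhs holds on [2,3]. k = 2.

2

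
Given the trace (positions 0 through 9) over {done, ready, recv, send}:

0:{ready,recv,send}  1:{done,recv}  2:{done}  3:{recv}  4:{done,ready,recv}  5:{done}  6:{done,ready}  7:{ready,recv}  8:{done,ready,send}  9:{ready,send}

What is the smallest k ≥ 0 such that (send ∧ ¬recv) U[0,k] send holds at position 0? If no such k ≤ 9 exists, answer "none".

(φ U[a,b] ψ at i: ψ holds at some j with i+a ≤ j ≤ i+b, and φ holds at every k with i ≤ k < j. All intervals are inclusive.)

Need earliest j ≥ 0 with send, and (send ∧ ¬recv) at every k in [0,j-1].
  j=0: rhs holds (empty prefix). k = 0.

0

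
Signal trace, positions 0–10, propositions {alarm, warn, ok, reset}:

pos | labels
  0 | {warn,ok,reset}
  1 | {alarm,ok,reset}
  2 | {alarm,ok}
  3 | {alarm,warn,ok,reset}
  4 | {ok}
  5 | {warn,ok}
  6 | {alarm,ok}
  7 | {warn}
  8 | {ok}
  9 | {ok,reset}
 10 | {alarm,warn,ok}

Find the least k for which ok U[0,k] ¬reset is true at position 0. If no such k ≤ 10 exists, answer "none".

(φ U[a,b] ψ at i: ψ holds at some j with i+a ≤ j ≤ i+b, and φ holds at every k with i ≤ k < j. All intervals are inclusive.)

Need earliest j ≥ 0 with ¬reset, and ok at every k in [0,j-1].
  j=0: rhs fails.
  j=1: rhs fails.
  j=2: rhs holds; lhs holds on [0,1]. k = 2.

2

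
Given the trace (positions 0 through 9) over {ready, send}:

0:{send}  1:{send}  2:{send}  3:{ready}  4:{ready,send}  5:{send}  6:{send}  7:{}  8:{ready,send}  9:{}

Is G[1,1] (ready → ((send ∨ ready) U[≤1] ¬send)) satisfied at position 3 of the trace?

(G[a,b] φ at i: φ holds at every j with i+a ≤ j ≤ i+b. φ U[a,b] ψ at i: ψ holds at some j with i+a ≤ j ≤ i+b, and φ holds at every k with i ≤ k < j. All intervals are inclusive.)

Check (ready → ((send ∨ ready) U[≤1] ¬send)) at every j in [4,4]:
  j=4: antecedent true; consequent fails → ✗
Fails at j=4 → formula fails.

No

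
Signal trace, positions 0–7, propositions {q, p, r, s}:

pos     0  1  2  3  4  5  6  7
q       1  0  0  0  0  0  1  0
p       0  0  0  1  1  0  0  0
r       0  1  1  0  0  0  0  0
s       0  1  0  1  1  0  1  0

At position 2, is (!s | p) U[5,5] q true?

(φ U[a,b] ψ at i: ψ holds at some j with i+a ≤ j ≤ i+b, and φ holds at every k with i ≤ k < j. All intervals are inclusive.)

False

Need some j in [7,7] with q, and (!s | p) at every k in [2,j-1].
  j=7: q false.
No j in the window works → until fails.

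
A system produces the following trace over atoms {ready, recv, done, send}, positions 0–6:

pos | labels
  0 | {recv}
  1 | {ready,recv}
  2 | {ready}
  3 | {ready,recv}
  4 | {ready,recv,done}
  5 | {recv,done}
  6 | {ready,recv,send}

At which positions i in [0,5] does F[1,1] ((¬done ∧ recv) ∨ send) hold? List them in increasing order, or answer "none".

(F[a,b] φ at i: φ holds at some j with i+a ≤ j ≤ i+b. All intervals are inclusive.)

0, 2, 5

Evaluate at each i in [0,5]:
  i=0: ✓ (witness j=1)
  i=1: ✗ (none in [2,2])
  i=2: ✓ (witness j=3)
  i=3: ✗ (none in [4,4])
  i=4: ✗ (none in [5,5])
  i=5: ✓ (witness j=6)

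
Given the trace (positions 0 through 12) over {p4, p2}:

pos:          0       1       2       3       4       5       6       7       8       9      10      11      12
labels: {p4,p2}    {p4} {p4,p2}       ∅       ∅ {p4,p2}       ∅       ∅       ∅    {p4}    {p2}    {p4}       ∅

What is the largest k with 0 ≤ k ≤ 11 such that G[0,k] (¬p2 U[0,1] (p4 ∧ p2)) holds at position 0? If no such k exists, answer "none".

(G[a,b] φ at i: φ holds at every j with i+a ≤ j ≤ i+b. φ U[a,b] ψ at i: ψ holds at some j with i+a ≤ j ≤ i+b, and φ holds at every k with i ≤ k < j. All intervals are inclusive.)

(¬p2 U[0,1] (p4 ∧ p2)) must hold from j=0 onward; find where it first fails.
  j=0: holds
  j=1: holds
  j=2: holds
  j=3: fails
Holds on [0,2], so largest k = 2.

2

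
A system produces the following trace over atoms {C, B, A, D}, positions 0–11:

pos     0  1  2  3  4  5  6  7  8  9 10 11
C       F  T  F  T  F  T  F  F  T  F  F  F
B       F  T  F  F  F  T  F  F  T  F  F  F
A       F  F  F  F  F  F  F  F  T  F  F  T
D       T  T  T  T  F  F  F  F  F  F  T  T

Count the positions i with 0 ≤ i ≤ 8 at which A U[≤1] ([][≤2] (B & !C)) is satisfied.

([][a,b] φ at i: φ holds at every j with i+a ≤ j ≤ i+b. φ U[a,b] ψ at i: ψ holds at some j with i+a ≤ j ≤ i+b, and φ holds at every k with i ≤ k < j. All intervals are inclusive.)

0

Evaluate at each i in [0,8]:
  i=0: ✗ (no rhs in [0,1])
  i=1: ✗ (no rhs in [1,2])
  i=2: ✗ (no rhs in [2,3])
  i=3: ✗ (no rhs in [3,4])
  i=4: ✗ (no rhs in [4,5])
  i=5: ✗ (no rhs in [5,6])
  i=6: ✗ (no rhs in [6,7])
  i=7: ✗ (no rhs in [7,8])
  i=8: ✗ (no rhs in [8,9])
Positions where it holds: {} → 0.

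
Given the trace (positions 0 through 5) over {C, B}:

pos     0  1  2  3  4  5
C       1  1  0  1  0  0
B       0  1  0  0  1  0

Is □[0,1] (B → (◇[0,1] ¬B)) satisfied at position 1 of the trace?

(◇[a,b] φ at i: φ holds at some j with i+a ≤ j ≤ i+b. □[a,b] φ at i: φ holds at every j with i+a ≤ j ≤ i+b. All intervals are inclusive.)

Holds

Check (B → (◇[0,1] ¬B)) at every j in [1,2]:
  j=1: antecedent true; consequent holds (witness at 2) → ✓
  j=2: antecedent false → ✓
All positions satisfy it → formula holds.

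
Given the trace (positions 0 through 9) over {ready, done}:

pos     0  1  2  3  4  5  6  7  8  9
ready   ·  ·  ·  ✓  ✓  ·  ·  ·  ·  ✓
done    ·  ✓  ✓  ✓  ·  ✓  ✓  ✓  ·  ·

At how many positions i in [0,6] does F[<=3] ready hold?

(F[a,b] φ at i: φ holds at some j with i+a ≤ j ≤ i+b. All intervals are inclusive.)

6

Evaluate at each i in [0,6]:
  i=0: ✓ (witness j=3)
  i=1: ✓ (witness j=3)
  i=2: ✓ (witness j=3)
  i=3: ✓ (witness j=3)
  i=4: ✓ (witness j=4)
  i=5: ✗ (none in [5,8])
  i=6: ✓ (witness j=9)
Positions where it holds: {0, 1, 2, 3, 4, 6} → 6.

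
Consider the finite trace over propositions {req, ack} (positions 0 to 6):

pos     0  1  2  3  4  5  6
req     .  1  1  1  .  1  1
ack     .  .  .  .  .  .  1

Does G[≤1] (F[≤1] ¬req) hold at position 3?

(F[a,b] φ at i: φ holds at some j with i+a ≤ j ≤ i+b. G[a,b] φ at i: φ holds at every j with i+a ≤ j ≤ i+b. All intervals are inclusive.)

True

Check F[≤1] ¬req at every j in [3,4]:
  j=3: holds (witness at 4)
  j=4: holds (witness at 4)
All positions satisfy it → formula holds.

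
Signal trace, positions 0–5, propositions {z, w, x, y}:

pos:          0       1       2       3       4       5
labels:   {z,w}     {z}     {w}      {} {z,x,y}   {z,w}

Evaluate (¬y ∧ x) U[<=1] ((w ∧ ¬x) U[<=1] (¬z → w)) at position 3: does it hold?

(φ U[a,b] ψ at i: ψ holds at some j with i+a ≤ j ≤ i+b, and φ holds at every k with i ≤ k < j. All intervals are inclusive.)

Need some j in [3,4] with ((w ∧ ¬x) U[<=1] (¬z → w)), and (¬y ∧ x) at every k in [3,j-1].
  j=3: ((w ∧ ¬x) U[<=1] (¬z → w)) — fails.
  j=4: ((w ∧ ¬x) U[<=1] (¬z → w)) holds, but (¬y ∧ x) fails at k=3 → not this j.
No j in the window works → until fails.

False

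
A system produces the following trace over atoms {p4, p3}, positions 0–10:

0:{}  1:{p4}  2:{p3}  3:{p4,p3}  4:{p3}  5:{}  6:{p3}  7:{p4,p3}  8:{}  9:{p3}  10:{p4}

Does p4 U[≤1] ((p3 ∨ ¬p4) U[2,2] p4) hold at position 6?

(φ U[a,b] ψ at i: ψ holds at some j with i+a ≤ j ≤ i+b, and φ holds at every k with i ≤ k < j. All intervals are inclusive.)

False

Need some j in [6,7] with ((p3 ∨ ¬p4) U[2,2] p4), and p4 at every k in [6,j-1].
  j=6: ((p3 ∨ ¬p4) U[2,2] p4) — fails.
  j=7: ((p3 ∨ ¬p4) U[2,2] p4) — fails.
No j in the window works → until fails.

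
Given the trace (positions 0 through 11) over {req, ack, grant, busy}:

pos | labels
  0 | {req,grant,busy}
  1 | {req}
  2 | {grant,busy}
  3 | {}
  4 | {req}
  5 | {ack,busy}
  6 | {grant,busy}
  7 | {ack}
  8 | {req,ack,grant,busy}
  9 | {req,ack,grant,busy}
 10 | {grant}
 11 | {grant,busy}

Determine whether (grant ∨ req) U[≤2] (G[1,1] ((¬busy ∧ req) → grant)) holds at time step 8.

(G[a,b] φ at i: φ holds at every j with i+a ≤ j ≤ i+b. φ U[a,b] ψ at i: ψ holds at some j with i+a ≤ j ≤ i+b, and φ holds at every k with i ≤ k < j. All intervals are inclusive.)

Need some j in [8,10] with G[1,1] ((¬busy ∧ req) → grant), and (grant ∨ req) at every k in [8,j-1].
  j=8: G[1,1] ((¬busy ∧ req) → grant) holds; no prefix to check → satisfied.

True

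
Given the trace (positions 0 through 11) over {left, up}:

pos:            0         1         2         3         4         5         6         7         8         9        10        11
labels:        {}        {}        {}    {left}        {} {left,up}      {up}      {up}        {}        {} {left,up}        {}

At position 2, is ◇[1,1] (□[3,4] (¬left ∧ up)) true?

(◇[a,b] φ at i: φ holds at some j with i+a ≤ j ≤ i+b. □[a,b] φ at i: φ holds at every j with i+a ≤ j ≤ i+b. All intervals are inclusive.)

Check □[3,4] (¬left ∧ up) at each j in [3,3]:
  j=3: holds on [6,7]
Found at j=3 → formula holds.

Yes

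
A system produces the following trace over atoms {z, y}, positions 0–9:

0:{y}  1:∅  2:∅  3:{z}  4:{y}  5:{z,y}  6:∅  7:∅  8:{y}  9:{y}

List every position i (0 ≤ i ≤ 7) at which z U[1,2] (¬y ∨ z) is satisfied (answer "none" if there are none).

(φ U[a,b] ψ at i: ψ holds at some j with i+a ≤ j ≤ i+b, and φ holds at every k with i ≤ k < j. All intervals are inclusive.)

5

Evaluate at each i in [0,7]:
  i=0: ✗ (lhs fails at k=0 before rhs at j=1)
  i=1: ✗ (lhs fails at k=1 before rhs at j=2)
  i=2: ✗ (lhs fails at k=2 before rhs at j=3)
  i=3: ✗ (lhs fails at k=4 before rhs at j=5)
  i=4: ✗ (lhs fails at k=4 before rhs at j=5)
  i=5: ✓ (rhs at j=6; lhs holds on [5,5])
  i=6: ✗ (lhs fails at k=6 before rhs at j=7)
  i=7: ✗ (no rhs in [8,9])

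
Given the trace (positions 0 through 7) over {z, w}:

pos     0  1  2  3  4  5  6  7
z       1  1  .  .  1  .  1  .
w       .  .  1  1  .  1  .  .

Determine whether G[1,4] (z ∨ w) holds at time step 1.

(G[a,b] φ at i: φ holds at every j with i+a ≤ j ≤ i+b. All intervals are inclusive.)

Check (z ∨ w) at every j in [2,5]:
  j=2: true
  j=3: true
  j=4: true
  j=5: true
All positions satisfy it → formula holds.

Holds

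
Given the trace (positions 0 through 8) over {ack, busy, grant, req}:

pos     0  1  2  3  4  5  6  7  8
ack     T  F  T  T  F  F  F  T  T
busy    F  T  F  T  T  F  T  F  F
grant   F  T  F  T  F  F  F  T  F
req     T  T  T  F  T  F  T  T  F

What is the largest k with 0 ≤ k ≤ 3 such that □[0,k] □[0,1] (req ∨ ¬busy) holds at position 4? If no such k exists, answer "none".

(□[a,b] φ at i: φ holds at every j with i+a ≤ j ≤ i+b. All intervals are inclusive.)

3

□[0,1] (req ∨ ¬busy) must hold from j=4 onward; find where it first fails.
  j=4: holds
  j=5: holds
  j=6: holds
  j=7: holds
Holds through j=7; largest k = 3.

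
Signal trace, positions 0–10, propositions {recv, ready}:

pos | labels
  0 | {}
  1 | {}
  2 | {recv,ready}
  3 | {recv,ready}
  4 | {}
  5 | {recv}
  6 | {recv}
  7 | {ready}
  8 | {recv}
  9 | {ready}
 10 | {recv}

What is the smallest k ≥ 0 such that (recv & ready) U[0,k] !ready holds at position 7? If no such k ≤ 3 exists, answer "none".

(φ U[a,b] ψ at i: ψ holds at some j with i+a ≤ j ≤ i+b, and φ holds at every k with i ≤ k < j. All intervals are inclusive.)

Need earliest j ≥ 7 with !ready, and (recv & ready) at every k in [7,j-1].
  j=7: rhs fails.
  j=8: rhs holds but lhs fails at k=7.
  j=9: rhs fails.
  j=10: rhs holds but lhs fails at k=7.
No witness within the range → none.

none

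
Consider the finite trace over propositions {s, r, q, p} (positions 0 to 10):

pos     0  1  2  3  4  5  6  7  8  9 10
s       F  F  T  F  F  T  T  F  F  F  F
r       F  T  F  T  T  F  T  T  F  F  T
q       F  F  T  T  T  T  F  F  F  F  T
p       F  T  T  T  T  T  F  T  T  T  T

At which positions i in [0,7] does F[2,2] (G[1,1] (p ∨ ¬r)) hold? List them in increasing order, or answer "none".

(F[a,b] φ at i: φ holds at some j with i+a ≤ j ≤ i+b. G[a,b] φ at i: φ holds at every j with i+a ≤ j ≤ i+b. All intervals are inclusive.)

Evaluate at each i in [0,7]:
  i=0: ✓ (witness j=2)
  i=1: ✓ (witness j=3)
  i=2: ✓ (witness j=4)
  i=3: ✗ (none in [5,5])
  i=4: ✓ (witness j=6)
  i=5: ✓ (witness j=7)
  i=6: ✓ (witness j=8)
  i=7: ✓ (witness j=9)

0, 1, 2, 4, 5, 6, 7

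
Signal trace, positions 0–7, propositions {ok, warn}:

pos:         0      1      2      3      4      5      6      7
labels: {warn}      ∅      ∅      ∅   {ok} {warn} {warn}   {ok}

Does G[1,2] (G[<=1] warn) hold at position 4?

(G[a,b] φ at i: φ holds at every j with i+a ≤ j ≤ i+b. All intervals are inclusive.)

No

Check G[<=1] warn at every j in [5,6]:
  j=5: holds on [5,6]
  j=6: fails at 7
Fails at j=6 → formula fails.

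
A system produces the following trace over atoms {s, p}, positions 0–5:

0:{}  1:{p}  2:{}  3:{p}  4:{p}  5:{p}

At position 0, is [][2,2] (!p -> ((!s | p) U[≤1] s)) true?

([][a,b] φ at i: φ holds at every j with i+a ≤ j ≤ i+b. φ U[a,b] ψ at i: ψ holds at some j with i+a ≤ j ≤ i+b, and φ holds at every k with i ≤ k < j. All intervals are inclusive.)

No

Check (!p -> ((!s | p) U[≤1] s)) at every j in [2,2]:
  j=2: antecedent true; consequent fails → ✗
Fails at j=2 → formula fails.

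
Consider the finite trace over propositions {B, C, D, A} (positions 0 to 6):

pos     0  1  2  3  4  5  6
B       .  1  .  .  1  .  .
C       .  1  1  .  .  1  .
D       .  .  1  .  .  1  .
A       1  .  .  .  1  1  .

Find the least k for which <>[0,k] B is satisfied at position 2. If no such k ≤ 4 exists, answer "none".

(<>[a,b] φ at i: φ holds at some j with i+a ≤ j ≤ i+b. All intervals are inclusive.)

Scan j = 2,3,… for B:
  j=2: fails
  j=3: fails
  j=4: holds
First hit at j=4, so smallest k = 4-2 = 2.

2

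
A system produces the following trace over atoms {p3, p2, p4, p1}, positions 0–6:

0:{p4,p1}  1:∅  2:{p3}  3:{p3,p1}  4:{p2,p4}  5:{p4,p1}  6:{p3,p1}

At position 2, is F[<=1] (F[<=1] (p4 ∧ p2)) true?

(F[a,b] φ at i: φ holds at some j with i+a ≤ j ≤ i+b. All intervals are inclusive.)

Check F[<=1] (p4 ∧ p2) at each j in [2,3]:
  j=2: fails (none in [2,3])
  j=3: holds (witness at 4)
Found at j=3 → formula holds.

Yes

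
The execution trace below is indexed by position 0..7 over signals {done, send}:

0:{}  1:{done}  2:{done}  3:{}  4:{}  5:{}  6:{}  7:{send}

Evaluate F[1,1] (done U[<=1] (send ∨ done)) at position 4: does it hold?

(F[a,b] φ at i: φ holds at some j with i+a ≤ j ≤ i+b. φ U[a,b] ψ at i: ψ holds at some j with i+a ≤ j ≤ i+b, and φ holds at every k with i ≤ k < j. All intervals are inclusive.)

Check (done U[<=1] (send ∨ done)) at each j in [5,5]:
  j=5: fails
No position in the window satisfies it → formula fails.

Does not hold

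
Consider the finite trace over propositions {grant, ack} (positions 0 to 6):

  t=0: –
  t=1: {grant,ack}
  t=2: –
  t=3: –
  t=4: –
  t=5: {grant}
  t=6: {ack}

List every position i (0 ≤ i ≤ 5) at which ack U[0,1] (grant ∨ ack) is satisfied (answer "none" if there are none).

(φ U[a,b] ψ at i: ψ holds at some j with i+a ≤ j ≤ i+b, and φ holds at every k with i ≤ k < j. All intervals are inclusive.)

1, 5

Evaluate at each i in [0,5]:
  i=0: ✗ (lhs fails at k=0 before rhs at j=1)
  i=1: ✓ (rhs at j=1)
  i=2: ✗ (no rhs in [2,3])
  i=3: ✗ (no rhs in [3,4])
  i=4: ✗ (lhs fails at k=4 before rhs at j=5)
  i=5: ✓ (rhs at j=5)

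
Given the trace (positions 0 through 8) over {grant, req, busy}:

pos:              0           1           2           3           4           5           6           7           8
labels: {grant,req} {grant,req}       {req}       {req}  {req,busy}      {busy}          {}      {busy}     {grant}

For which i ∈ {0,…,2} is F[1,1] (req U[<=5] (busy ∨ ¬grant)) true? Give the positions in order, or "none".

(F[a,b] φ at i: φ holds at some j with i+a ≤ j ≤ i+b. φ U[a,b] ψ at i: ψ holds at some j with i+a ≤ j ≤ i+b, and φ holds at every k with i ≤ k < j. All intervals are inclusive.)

0, 1, 2

Evaluate at each i in [0,2]:
  i=0: ✓ (witness j=1)
  i=1: ✓ (witness j=2)
  i=2: ✓ (witness j=3)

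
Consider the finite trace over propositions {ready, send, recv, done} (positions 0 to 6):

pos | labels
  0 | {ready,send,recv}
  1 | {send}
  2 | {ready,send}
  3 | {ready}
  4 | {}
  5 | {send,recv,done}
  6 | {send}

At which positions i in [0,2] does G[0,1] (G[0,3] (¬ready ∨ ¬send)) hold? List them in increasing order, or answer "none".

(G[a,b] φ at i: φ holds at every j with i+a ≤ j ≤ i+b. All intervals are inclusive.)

Evaluate at each i in [0,2]:
  i=0: ✗ (fails at j=0)
  i=1: ✗ (fails at j=1)
  i=2: ✗ (fails at j=2)

none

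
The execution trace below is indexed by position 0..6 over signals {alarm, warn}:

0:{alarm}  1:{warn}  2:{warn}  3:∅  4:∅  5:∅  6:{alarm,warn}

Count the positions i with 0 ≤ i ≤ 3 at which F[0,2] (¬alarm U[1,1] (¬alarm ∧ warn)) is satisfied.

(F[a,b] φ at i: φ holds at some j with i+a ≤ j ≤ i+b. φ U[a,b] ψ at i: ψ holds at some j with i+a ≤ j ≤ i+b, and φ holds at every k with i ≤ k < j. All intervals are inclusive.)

2

Evaluate at each i in [0,3]:
  i=0: ✓ (witness j=1)
  i=1: ✓ (witness j=1)
  i=2: ✗ (none in [2,4])
  i=3: ✗ (none in [3,5])
Positions where it holds: {0, 1} → 2.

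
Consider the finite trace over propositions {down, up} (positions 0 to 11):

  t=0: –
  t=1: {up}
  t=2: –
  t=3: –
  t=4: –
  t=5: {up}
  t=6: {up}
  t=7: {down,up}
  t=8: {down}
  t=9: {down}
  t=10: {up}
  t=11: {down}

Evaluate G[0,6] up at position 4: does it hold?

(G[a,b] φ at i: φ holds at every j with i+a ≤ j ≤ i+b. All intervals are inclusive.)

Check up at every j in [4,10]:
  j=4: false
  j=5: true
  j=6: true
  j=7: true
  j=8: false
  j=9: false
  j=10: true
Fails at j=4 → formula fails.

Does not hold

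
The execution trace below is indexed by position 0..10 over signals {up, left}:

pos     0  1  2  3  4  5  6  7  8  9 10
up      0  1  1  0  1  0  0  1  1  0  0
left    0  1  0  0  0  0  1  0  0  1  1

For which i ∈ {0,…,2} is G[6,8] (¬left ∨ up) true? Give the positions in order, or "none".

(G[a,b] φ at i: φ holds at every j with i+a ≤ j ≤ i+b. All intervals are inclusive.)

none

Evaluate at each i in [0,2]:
  i=0: ✗ (fails at j=6)
  i=1: ✗ (fails at j=9)
  i=2: ✗ (fails at j=9)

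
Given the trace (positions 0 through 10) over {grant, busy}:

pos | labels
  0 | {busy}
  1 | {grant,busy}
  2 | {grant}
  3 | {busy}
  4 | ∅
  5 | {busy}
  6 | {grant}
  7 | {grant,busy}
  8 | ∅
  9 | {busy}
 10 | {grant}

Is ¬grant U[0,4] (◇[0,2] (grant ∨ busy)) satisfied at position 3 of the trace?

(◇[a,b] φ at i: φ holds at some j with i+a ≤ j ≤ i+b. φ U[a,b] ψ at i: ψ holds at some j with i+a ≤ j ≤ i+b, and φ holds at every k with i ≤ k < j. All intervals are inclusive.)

Holds

Need some j in [3,7] with ◇[0,2] (grant ∨ busy), and ¬grant at every k in [3,j-1].
  j=3: ◇[0,2] (grant ∨ busy) holds; no prefix to check → satisfied.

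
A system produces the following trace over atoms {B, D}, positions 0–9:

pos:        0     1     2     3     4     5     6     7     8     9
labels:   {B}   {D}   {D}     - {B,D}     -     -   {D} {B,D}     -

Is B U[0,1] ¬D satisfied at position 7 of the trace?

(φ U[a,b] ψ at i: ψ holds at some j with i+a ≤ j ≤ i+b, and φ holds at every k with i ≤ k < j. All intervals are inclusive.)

Need some j in [7,8] with ¬D, and B at every k in [7,j-1].
  j=7: ¬D false.
  j=8: ¬D false.
No j in the window works → until fails.

False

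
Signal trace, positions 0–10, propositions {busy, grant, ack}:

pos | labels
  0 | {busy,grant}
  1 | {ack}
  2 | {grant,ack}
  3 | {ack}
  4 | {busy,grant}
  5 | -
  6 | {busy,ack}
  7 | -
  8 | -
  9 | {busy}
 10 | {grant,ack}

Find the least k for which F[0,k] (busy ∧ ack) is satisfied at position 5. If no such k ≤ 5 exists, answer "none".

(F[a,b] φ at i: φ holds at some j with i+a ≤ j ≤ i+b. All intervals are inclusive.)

Scan j = 5,6,… for (busy ∧ ack):
  j=5: fails
  j=6: holds
First hit at j=6, so smallest k = 6-5 = 1.

1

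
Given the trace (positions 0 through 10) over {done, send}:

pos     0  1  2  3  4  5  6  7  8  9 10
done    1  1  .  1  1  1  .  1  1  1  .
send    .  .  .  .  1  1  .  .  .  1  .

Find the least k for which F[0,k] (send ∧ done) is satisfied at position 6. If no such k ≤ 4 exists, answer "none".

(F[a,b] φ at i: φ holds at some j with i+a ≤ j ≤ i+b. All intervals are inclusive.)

3

Scan j = 6,7,… for (send ∧ done):
  j=6: fails
  j=7: fails
  j=8: fails
  j=9: holds
First hit at j=9, so smallest k = 9-6 = 3.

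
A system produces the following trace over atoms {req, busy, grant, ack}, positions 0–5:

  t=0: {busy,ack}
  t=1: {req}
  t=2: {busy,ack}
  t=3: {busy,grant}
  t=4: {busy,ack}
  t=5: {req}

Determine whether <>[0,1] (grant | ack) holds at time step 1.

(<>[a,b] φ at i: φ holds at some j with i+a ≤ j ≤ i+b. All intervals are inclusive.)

Yes

Check (grant | ack) at each j in [1,2]:
  j=1: false
  j=2: true
Found at j=2 → formula holds.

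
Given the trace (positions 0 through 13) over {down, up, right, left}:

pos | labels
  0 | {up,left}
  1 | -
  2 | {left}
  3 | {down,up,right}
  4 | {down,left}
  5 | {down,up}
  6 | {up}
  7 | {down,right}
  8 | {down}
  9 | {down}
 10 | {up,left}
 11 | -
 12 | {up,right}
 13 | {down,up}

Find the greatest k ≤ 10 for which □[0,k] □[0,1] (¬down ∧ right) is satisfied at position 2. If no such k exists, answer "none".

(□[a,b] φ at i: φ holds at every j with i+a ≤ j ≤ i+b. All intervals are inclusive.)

□[0,1] (¬down ∧ right) must hold from j=2 onward; find where it first fails.
  j=2: fails → no k works.

none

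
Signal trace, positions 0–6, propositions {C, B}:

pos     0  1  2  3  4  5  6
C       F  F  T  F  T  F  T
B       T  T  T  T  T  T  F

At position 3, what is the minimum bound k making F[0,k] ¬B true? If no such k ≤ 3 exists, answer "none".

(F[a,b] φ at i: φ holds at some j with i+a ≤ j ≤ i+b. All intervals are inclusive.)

3

Scan j = 3,4,… for ¬B:
  j=3: fails
  j=4: fails
  j=5: fails
  j=6: holds
First hit at j=6, so smallest k = 6-3 = 3.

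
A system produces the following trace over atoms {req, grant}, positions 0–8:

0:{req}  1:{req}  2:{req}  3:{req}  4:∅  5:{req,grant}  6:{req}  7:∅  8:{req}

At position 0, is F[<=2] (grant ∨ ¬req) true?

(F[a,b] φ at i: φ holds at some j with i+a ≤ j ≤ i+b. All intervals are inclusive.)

Does not hold

Check (grant ∨ ¬req) at each j in [0,2]:
  j=0: false
  j=1: false
  j=2: false
No position in the window satisfies it → formula fails.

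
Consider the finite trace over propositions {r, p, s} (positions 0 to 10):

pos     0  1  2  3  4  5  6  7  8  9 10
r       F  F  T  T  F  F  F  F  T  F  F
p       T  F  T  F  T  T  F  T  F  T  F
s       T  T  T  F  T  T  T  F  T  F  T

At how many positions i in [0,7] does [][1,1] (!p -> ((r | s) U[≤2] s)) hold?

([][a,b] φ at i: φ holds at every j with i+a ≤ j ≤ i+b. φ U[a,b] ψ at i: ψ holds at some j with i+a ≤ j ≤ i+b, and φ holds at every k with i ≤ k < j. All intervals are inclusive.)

8

Evaluate at each i in [0,7]:
  i=0: ✓ (all of [1,1])
  i=1: ✓ (all of [2,2])
  i=2: ✓ (all of [3,3])
  i=3: ✓ (all of [4,4])
  i=4: ✓ (all of [5,5])
  i=5: ✓ (all of [6,6])
  i=6: ✓ (all of [7,7])
  i=7: ✓ (all of [8,8])
Positions where it holds: {0, 1, 2, 3, 4, 5, 6, 7} → 8.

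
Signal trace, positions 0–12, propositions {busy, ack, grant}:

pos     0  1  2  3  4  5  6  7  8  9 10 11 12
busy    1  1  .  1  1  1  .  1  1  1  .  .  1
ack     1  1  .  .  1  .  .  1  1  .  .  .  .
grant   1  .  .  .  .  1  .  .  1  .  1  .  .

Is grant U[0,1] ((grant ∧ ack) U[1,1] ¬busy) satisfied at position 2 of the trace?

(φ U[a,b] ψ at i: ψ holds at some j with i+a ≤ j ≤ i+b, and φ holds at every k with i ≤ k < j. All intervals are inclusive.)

False

Need some j in [2,3] with ((grant ∧ ack) U[1,1] ¬busy), and grant at every k in [2,j-1].
  j=2: ((grant ∧ ack) U[1,1] ¬busy) — fails.
  j=3: ((grant ∧ ack) U[1,1] ¬busy) — fails.
No j in the window works → until fails.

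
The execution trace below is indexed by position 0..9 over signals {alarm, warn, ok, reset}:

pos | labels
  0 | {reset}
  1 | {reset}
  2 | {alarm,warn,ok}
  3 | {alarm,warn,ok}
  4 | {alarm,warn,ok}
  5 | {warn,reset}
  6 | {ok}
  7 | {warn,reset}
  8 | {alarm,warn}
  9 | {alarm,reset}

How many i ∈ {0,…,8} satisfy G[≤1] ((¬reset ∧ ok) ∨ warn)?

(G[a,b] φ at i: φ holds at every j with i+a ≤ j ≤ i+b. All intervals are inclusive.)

Evaluate at each i in [0,8]:
  i=0: ✗ (fails at j=0)
  i=1: ✗ (fails at j=1)
  i=2: ✓ (all of [2,3])
  i=3: ✓ (all of [3,4])
  i=4: ✓ (all of [4,5])
  i=5: ✓ (all of [5,6])
  i=6: ✓ (all of [6,7])
  i=7: ✓ (all of [7,8])
  i=8: ✗ (fails at j=9)
Positions where it holds: {2, 3, 4, 5, 6, 7} → 6.

6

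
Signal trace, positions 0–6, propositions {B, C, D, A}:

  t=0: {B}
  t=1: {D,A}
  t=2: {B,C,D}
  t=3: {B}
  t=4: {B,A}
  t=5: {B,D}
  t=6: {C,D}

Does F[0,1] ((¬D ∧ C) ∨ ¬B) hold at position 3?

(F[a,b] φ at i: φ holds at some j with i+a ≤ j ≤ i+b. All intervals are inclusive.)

Check ((¬D ∧ C) ∨ ¬B) at each j in [3,4]:
  j=3: false
  j=4: false
No position in the window satisfies it → formula fails.

No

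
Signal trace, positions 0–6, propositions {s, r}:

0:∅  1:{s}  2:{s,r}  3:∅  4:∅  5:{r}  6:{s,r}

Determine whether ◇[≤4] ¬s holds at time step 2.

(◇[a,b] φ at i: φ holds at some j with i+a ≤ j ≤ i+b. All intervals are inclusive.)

Yes

Check ¬s at each j in [2,6]:
  j=2: false
  j=3: true
  j=4: true
  j=5: true
  j=6: false
Found at j=3 → formula holds.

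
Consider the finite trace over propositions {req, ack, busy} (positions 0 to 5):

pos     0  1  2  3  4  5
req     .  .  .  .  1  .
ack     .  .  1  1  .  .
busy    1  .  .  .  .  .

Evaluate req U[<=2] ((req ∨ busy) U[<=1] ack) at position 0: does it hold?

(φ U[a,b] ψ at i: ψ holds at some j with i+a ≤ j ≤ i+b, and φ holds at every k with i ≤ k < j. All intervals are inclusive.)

Need some j in [0,2] with ((req ∨ busy) U[<=1] ack), and req at every k in [0,j-1].
  j=0: ((req ∨ busy) U[<=1] ack) — fails.
  j=1: ((req ∨ busy) U[<=1] ack) — fails.
  j=2: ((req ∨ busy) U[<=1] ack) holds, but req fails at k=0 → not this j.
No j in the window works → until fails.

False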